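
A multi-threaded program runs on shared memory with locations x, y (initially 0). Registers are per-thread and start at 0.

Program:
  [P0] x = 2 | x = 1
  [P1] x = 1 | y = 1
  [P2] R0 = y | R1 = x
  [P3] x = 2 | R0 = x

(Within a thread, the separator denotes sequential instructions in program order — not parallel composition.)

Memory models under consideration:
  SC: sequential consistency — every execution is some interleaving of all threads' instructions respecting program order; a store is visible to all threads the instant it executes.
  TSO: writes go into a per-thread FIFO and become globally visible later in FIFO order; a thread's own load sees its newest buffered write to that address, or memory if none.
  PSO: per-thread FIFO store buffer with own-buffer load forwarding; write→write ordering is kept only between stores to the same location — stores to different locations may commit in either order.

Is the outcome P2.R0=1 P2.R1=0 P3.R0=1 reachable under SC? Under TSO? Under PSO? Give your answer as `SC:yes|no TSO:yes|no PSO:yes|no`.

SC:no TSO:no PSO:yes

outcome vector order: (P2.R0,P2.R1,P3.R0)
[SC] allowed = {001; 002; 011; 012; 021; 022; 111; 112; 121; 122}
[TSO] allowed = {001; 002; 011; 012; 021; 022; 111; 112; 121; 122}
[PSO] allowed = {001; 002; 011; 012; 021; 022; 101; 102; 111; 112; 121; 122}
target 101 ∈ {PSO}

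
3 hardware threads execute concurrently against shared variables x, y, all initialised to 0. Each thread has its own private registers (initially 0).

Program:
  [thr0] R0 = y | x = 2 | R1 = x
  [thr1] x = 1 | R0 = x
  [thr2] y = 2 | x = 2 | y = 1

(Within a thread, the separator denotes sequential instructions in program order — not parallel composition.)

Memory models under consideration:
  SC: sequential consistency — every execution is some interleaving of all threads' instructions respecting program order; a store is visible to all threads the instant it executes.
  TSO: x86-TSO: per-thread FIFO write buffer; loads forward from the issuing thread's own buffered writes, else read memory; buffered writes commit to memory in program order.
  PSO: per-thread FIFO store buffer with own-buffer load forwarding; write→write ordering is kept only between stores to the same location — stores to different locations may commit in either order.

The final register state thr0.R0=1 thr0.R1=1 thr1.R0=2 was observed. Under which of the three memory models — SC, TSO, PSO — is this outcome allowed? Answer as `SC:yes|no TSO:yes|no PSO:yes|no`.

outcome vector order: (thr0.R0,thr0.R1,thr1.R0)
[SC] allowed = {0/1/1; 0/1/2; 0/2/1; 0/2/2; 1/1/1; 1/2/1; 1/2/2; 2/1/1; 2/1/2; 2/2/1; 2/2/2}
[TSO] allowed = {0/1/1; 0/1/2; 0/2/1; 0/2/2; 1/1/1; 1/2/1; 1/2/2; 2/1/1; 2/1/2; 2/2/1; 2/2/2}
[PSO] allowed = {0/1/1; 0/1/2; 0/2/1; 0/2/2; 1/1/1; 1/1/2; 1/2/1; 1/2/2; 2/1/1; 2/1/2; 2/2/1; 2/2/2}
target 1/1/2 ∈ {PSO}

SC:no TSO:no PSO:yes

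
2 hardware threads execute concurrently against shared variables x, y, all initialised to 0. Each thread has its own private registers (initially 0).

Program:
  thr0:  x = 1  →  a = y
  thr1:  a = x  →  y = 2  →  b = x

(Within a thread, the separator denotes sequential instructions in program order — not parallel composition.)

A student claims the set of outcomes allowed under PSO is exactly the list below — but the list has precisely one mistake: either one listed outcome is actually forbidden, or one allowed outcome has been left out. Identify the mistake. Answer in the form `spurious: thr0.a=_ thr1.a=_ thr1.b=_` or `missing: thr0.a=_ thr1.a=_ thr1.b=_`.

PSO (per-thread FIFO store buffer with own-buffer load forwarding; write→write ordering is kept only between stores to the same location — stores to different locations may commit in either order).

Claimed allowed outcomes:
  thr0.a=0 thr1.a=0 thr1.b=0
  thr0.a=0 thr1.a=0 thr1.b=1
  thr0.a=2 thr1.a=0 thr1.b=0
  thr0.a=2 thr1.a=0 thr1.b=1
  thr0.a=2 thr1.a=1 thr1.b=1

outcome vector order: (thr0.a,thr1.a,thr1.b)
under PSO → 000, 001, 011, 200, 201, 211
PSO∖claimed = {011}

missing: thr0.a=0 thr1.a=1 thr1.b=1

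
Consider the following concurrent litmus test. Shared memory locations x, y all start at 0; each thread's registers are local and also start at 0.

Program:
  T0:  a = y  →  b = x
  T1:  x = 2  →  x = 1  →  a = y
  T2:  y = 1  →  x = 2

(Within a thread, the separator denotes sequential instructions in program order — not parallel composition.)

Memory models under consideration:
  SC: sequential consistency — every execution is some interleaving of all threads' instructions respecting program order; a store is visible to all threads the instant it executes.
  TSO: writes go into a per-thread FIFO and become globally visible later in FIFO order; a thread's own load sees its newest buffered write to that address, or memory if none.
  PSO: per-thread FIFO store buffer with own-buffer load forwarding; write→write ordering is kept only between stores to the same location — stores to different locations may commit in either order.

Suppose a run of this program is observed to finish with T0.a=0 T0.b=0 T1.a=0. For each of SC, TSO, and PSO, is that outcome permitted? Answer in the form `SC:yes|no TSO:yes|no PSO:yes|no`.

SC:yes TSO:yes PSO:yes

outcome vector order: (T0.a,T0.b,T1.a)
[SC] allowed = {(0,0,0); (0,0,1); (0,1,0); (0,1,1); (0,2,0); (0,2,1); (1,0,1); (1,1,0); (1,1,1); (1,2,0); (1,2,1)}
[TSO] allowed = {(0,0,0); (0,0,1); (0,1,0); (0,1,1); (0,2,0); (0,2,1); (1,0,0); (1,0,1); (1,1,0); (1,1,1); (1,2,0); (1,2,1)}
[PSO] allowed = {(0,0,0); (0,0,1); (0,1,0); (0,1,1); (0,2,0); (0,2,1); (1,0,0); (1,0,1); (1,1,0); (1,1,1); (1,2,0); (1,2,1)}
target (0,0,0) ∈ {SC,TSO,PSO}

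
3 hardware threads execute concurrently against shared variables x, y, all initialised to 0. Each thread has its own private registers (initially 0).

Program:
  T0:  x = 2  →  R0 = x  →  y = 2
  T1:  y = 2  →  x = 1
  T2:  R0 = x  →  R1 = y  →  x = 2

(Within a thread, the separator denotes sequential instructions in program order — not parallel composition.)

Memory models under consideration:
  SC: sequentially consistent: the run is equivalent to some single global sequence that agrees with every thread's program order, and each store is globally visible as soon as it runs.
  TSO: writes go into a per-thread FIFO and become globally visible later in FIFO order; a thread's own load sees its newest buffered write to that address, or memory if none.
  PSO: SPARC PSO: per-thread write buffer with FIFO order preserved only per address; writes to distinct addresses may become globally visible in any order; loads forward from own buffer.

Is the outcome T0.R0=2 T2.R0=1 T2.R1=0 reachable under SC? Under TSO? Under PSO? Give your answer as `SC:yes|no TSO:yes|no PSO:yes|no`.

outcome vector order: (T0.R0,T2.R0,T2.R1)
SC: 10 outcomes — {<1 0 0>; <1 0 2>; <1 1 2>; <1 2 0>; <1 2 2>; <2 0 0>; <2 0 2>; <2 1 2>; <2 2 0>; <2 2 2>}
TSO: 10 outcomes — {<1 0 0>; <1 0 2>; <1 1 2>; <1 2 0>; <1 2 2>; <2 0 0>; <2 0 2>; <2 1 2>; <2 2 0>; <2 2 2>}
PSO: 12 outcomes — {<1 0 0>; <1 0 2>; <1 1 0>; <1 1 2>; <1 2 0>; <1 2 2>; <2 0 0>; <2 0 2>; <2 1 0>; <2 1 2>; <2 2 0>; <2 2 2>}
target <2 1 0> ∈ {PSO}

SC:no TSO:no PSO:yes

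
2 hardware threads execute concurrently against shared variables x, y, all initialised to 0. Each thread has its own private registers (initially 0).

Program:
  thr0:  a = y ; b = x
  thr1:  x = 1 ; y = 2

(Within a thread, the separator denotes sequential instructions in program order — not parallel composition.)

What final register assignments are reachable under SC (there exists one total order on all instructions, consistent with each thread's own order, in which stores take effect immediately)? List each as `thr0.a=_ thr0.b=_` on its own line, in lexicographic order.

thr0.a=0 thr0.b=0
thr0.a=0 thr0.b=1
thr0.a=2 thr0.b=1

outcome vector order: (thr0.a,thr0.b)
|SC outcomes| = 3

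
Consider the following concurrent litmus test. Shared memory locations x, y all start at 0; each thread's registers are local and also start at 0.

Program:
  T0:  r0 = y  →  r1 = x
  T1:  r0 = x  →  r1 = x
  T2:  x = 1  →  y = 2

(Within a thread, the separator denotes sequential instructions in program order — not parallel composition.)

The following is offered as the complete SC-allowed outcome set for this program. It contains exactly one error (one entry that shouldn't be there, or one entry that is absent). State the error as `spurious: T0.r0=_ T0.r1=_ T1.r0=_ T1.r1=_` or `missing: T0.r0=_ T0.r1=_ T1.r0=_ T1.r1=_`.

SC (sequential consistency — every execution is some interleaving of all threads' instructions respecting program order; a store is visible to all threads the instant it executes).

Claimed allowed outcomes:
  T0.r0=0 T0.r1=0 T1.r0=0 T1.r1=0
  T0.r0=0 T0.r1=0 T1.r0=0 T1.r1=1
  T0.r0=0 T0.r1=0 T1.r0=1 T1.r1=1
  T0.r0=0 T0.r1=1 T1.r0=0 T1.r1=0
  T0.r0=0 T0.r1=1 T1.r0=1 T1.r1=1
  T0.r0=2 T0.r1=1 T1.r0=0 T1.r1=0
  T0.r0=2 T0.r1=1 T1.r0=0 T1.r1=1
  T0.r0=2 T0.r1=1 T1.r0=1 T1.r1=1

outcome vector order: (T0.r0,T0.r1,T1.r0,T1.r1)
under SC → 0000, 0001, 0011, 0100, 0101, 0111, 2100, 2101, 2111
SC∖claimed = {0101}

missing: T0.r0=0 T0.r1=1 T1.r0=0 T1.r1=1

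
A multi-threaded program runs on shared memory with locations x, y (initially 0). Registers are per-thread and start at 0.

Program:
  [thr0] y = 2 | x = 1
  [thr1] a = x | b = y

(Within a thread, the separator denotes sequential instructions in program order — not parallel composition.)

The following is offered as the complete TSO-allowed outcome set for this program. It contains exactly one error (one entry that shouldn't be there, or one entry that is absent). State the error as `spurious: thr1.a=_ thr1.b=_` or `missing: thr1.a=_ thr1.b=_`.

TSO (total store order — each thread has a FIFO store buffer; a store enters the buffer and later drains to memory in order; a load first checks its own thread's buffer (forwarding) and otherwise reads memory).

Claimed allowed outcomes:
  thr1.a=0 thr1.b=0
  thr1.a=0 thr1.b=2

outcome vector order: (thr1.a,thr1.b)
under TSO → <0 0> <0 2> <1 2>
TSO∖claimed = {<1 2>}

missing: thr1.a=1 thr1.b=2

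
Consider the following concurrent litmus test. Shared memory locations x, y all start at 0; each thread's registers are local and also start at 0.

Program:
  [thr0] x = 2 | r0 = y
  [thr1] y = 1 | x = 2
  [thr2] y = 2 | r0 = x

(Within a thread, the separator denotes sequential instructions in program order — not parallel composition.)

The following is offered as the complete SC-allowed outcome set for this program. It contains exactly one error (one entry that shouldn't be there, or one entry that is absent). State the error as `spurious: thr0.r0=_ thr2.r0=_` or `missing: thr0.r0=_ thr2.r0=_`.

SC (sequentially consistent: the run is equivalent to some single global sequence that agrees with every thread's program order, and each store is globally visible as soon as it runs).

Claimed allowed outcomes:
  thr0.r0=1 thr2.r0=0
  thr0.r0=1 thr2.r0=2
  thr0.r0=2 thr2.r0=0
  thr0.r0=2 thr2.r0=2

outcome vector order: (thr0.r0,thr2.r0)
[SC] allowed = {<0 2> <1 0> <1 2> <2 0> <2 2>}
SC∖claimed = {<0 2>}

missing: thr0.r0=0 thr2.r0=2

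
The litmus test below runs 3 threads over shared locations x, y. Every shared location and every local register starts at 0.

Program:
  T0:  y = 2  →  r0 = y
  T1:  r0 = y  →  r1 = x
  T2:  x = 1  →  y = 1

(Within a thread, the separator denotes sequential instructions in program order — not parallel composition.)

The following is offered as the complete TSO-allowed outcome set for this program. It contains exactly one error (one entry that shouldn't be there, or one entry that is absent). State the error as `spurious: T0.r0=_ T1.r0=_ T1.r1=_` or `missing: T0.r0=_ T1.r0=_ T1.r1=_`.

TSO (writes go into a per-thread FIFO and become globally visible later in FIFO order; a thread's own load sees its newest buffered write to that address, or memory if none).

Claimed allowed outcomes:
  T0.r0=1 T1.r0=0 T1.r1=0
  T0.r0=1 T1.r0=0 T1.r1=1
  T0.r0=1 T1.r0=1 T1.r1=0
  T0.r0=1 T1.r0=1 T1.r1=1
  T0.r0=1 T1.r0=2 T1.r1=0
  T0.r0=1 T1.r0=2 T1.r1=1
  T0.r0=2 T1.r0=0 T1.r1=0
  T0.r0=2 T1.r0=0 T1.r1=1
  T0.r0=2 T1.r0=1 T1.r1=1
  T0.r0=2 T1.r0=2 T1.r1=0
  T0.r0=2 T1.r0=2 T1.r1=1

outcome vector order: (T0.r0,T1.r0,T1.r1)
TSO (10): <1 0 0>, <1 0 1>, <1 1 1>, <1 2 0>, <1 2 1>, <2 0 0>, <2 0 1>, <2 1 1>, <2 2 0>, <2 2 1>
claimed∖TSO = {<1 1 0>}

spurious: T0.r0=1 T1.r0=1 T1.r1=0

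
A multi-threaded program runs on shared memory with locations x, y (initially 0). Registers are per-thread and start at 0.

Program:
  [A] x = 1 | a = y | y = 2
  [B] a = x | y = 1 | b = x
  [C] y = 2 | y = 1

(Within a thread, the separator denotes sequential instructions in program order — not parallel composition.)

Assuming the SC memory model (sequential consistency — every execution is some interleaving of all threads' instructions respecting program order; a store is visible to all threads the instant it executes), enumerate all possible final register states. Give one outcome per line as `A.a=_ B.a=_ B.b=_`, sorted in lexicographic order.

A.a=0 B.a=0 B.b=1
A.a=0 B.a=1 B.b=1
A.a=1 B.a=0 B.b=0
A.a=1 B.a=0 B.b=1
A.a=1 B.a=1 B.b=1
A.a=2 B.a=0 B.b=0
A.a=2 B.a=0 B.b=1
A.a=2 B.a=1 B.b=1

outcome vector order: (A.a,B.a,B.b)
|SC outcomes| = 8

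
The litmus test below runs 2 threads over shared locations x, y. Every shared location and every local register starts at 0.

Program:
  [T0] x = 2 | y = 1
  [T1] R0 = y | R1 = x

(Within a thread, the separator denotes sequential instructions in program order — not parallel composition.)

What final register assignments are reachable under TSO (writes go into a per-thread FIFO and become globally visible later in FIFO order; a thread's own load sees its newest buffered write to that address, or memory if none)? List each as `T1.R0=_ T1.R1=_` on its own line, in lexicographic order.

T1.R0=0 T1.R1=0
T1.R0=0 T1.R1=2
T1.R0=1 T1.R1=2

outcome vector order: (T1.R0,T1.R1)
|TSO outcomes| = 3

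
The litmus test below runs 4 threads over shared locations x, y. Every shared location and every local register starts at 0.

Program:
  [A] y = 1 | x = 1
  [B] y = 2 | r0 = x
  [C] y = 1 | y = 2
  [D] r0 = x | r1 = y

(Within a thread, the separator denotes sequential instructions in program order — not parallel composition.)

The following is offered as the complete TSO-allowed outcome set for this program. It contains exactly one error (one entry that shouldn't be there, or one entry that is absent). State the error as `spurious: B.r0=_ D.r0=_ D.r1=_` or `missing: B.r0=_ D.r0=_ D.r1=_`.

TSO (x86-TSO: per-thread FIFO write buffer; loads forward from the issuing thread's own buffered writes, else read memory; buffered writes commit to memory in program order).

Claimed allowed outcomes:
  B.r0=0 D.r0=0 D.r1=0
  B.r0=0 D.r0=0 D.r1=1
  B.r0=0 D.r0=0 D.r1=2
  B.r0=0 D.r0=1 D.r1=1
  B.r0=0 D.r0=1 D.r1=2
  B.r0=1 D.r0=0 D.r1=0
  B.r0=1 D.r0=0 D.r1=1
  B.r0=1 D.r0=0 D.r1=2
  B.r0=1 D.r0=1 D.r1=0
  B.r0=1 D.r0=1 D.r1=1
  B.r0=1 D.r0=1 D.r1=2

spurious: B.r0=1 D.r0=1 D.r1=0

outcome vector order: (B.r0,D.r0,D.r1)
TSO: 10 outcomes — {<0 0 0>; <0 0 1>; <0 0 2>; <0 1 1>; <0 1 2>; <1 0 0>; <1 0 1>; <1 0 2>; <1 1 1>; <1 1 2>}
claimed∖TSO = {<1 1 0>}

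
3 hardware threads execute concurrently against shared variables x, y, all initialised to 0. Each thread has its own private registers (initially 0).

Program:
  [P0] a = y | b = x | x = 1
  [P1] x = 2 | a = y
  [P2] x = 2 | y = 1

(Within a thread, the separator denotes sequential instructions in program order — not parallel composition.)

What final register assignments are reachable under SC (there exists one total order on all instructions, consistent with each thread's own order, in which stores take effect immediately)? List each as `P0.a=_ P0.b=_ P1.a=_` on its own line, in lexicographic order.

P0.a=0 P0.b=0 P1.a=0
P0.a=0 P0.b=0 P1.a=1
P0.a=0 P0.b=2 P1.a=0
P0.a=0 P0.b=2 P1.a=1
P0.a=1 P0.b=2 P1.a=0
P0.a=1 P0.b=2 P1.a=1

outcome vector order: (P0.a,P0.b,P1.a)
|SC outcomes| = 6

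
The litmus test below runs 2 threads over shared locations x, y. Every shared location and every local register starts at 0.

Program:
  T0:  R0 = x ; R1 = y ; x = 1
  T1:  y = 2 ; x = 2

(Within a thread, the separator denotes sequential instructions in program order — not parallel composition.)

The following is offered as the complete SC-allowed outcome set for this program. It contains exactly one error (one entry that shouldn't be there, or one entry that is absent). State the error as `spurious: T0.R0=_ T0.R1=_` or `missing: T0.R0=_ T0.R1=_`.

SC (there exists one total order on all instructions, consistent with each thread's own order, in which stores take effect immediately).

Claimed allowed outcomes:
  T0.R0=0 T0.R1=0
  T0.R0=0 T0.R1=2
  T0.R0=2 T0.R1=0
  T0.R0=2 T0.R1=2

outcome vector order: (T0.R0,T0.R1)
under SC → 0/0 0/2 2/2
claimed∖SC = {2/0}

spurious: T0.R0=2 T0.R1=0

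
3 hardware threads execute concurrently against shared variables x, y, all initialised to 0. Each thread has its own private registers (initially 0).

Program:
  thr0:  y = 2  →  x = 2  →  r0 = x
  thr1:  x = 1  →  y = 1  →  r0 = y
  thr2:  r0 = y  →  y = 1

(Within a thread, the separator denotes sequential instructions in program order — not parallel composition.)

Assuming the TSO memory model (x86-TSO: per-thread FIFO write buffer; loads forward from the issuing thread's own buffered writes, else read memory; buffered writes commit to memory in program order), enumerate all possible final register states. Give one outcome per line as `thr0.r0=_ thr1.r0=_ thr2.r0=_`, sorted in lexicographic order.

thr0.r0=1 thr1.r0=1 thr2.r0=0
thr0.r0=1 thr1.r0=1 thr2.r0=1
thr0.r0=1 thr1.r0=1 thr2.r0=2
thr0.r0=2 thr1.r0=1 thr2.r0=0
thr0.r0=2 thr1.r0=1 thr2.r0=1
thr0.r0=2 thr1.r0=1 thr2.r0=2
thr0.r0=2 thr1.r0=2 thr2.r0=0
thr0.r0=2 thr1.r0=2 thr2.r0=1
thr0.r0=2 thr1.r0=2 thr2.r0=2

outcome vector order: (thr0.r0,thr1.r0,thr2.r0)
|TSO outcomes| = 9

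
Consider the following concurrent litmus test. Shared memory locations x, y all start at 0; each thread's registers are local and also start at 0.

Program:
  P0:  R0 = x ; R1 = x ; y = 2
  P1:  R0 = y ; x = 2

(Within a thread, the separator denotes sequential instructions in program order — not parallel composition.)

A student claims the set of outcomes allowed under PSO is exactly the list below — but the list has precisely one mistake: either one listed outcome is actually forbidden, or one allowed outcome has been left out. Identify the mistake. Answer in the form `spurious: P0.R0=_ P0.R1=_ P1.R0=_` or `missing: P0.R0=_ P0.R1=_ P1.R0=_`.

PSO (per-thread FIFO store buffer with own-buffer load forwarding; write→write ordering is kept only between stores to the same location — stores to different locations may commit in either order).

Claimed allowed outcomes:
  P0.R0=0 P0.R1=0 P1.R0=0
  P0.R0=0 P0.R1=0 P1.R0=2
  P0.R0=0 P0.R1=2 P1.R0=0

missing: P0.R0=2 P0.R1=2 P1.R0=0

outcome vector order: (P0.R0,P0.R1,P1.R0)
PSO: 4 outcomes — {000 002 020 220}
PSO∖claimed = {220}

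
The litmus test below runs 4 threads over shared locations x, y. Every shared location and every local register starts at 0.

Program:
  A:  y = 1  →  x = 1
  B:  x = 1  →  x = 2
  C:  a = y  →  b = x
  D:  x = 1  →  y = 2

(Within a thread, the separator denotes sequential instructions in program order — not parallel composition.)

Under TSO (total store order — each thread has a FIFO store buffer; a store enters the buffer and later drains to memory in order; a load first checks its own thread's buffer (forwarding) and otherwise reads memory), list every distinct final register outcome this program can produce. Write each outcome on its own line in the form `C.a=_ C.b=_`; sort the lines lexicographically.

C.a=0 C.b=0
C.a=0 C.b=1
C.a=0 C.b=2
C.a=1 C.b=0
C.a=1 C.b=1
C.a=1 C.b=2
C.a=2 C.b=1
C.a=2 C.b=2

outcome vector order: (C.a,C.b)
|TSO outcomes| = 8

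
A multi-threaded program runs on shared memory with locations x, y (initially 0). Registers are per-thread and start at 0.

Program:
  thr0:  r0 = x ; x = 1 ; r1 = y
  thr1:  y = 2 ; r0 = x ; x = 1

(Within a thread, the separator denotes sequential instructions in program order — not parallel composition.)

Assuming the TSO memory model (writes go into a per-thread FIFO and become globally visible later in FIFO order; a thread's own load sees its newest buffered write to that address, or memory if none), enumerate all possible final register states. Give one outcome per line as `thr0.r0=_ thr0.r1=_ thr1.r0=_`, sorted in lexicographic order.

outcome vector order: (thr0.r0,thr0.r1,thr1.r0)
|TSO outcomes| = 5

thr0.r0=0 thr0.r1=0 thr1.r0=0
thr0.r0=0 thr0.r1=0 thr1.r0=1
thr0.r0=0 thr0.r1=2 thr1.r0=0
thr0.r0=0 thr0.r1=2 thr1.r0=1
thr0.r0=1 thr0.r1=2 thr1.r0=0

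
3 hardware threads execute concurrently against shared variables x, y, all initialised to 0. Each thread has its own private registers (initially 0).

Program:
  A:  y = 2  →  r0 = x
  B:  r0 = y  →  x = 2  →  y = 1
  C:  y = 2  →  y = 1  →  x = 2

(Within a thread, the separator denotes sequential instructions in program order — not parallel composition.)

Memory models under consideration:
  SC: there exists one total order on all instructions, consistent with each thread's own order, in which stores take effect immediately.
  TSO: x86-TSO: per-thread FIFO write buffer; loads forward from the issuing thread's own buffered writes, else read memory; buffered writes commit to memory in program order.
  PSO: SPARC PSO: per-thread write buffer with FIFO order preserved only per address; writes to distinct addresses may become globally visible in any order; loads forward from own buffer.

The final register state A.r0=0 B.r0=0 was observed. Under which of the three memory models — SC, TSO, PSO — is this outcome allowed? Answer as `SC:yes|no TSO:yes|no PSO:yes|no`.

outcome vector order: (A.r0,B.r0)
under SC → 00, 01, 02, 20, 21, 22
under TSO → 00, 01, 02, 20, 21, 22
under PSO → 00, 01, 02, 20, 21, 22
target 00 ∈ {SC,TSO,PSO}

SC:yes TSO:yes PSO:yes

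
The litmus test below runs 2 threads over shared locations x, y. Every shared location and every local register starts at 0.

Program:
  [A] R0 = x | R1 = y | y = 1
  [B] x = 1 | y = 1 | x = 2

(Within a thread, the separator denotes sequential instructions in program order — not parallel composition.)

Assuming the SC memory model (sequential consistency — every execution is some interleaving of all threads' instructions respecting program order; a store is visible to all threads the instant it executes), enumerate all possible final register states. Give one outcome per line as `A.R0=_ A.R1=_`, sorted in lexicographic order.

A.R0=0 A.R1=0
A.R0=0 A.R1=1
A.R0=1 A.R1=0
A.R0=1 A.R1=1
A.R0=2 A.R1=1

outcome vector order: (A.R0,A.R1)
|SC outcomes| = 5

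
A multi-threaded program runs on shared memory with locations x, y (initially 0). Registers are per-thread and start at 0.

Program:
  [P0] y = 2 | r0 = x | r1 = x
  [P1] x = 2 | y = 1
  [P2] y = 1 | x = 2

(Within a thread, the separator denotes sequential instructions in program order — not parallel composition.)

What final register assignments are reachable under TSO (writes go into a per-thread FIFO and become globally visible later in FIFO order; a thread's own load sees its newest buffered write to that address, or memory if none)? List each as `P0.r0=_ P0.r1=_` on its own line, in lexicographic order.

P0.r0=0 P0.r1=0
P0.r0=0 P0.r1=2
P0.r0=2 P0.r1=2

outcome vector order: (P0.r0,P0.r1)
|TSO outcomes| = 3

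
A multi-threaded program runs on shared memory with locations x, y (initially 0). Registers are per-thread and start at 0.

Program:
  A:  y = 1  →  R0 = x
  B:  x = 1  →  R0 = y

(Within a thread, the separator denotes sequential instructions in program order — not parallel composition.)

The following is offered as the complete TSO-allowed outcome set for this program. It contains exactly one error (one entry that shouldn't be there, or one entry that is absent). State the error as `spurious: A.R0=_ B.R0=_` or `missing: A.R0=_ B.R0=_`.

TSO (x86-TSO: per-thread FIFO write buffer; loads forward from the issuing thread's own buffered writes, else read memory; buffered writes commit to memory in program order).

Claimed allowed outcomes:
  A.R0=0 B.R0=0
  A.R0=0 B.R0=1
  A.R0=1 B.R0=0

outcome vector order: (A.R0,B.R0)
under TSO → 0/0 0/1 1/0 1/1
TSO∖claimed = {1/1}

missing: A.R0=1 B.R0=1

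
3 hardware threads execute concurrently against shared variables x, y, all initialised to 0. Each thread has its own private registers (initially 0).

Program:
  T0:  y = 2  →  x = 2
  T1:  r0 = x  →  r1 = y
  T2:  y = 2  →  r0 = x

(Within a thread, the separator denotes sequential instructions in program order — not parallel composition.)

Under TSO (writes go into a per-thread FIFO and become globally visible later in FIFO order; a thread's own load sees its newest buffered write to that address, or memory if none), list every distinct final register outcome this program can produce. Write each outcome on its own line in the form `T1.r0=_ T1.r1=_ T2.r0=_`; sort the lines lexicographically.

outcome vector order: (T1.r0,T1.r1,T2.r0)
|TSO outcomes| = 6

T1.r0=0 T1.r1=0 T2.r0=0
T1.r0=0 T1.r1=0 T2.r0=2
T1.r0=0 T1.r1=2 T2.r0=0
T1.r0=0 T1.r1=2 T2.r0=2
T1.r0=2 T1.r1=2 T2.r0=0
T1.r0=2 T1.r1=2 T2.r0=2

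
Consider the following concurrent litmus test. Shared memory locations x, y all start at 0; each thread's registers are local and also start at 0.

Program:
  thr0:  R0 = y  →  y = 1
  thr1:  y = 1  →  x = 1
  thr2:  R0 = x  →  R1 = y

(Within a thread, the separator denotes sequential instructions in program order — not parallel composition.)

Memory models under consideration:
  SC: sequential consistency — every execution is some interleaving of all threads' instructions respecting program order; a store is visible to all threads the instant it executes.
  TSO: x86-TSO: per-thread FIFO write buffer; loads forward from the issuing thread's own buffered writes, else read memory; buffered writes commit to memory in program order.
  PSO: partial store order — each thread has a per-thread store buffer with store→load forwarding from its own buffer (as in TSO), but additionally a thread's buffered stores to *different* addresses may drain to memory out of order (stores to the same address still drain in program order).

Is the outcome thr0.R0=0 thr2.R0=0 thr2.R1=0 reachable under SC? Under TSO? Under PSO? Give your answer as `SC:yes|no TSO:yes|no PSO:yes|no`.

outcome vector order: (thr0.R0,thr2.R0,thr2.R1)
SC: 6 outcomes — {000; 001; 011; 100; 101; 111}
TSO: 6 outcomes — {000; 001; 011; 100; 101; 111}
PSO: 8 outcomes — {000; 001; 010; 011; 100; 101; 110; 111}
target 000 ∈ {SC,TSO,PSO}

SC:yes TSO:yes PSO:yes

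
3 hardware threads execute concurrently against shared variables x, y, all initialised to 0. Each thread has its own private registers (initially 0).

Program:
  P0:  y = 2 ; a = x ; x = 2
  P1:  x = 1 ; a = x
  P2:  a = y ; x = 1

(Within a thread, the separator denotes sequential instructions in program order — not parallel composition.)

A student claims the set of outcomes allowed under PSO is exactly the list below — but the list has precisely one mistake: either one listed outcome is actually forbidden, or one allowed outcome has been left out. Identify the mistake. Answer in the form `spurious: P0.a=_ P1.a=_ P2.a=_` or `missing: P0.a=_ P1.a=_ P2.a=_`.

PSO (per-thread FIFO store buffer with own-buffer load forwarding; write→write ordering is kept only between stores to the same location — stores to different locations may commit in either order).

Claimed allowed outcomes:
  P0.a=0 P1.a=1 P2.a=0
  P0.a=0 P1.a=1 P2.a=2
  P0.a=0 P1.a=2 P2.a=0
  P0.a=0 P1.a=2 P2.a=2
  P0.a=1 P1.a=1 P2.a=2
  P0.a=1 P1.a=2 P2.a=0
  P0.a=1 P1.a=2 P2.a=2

missing: P0.a=1 P1.a=1 P2.a=0

outcome vector order: (P0.a,P1.a,P2.a)
[PSO] allowed = {<0 1 0>, <0 1 2>, <0 2 0>, <0 2 2>, <1 1 0>, <1 1 2>, <1 2 0>, <1 2 2>}
PSO∖claimed = {<1 1 0>}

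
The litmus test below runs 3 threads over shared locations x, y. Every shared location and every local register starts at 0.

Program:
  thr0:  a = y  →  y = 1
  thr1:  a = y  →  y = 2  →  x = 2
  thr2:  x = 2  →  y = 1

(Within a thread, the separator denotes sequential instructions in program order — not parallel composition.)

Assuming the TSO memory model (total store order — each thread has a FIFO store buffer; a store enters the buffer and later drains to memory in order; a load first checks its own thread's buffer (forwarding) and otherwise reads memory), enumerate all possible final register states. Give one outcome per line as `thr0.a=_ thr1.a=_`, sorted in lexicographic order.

thr0.a=0 thr1.a=0
thr0.a=0 thr1.a=1
thr0.a=1 thr1.a=0
thr0.a=1 thr1.a=1
thr0.a=2 thr1.a=0
thr0.a=2 thr1.a=1

outcome vector order: (thr0.a,thr1.a)
|TSO outcomes| = 6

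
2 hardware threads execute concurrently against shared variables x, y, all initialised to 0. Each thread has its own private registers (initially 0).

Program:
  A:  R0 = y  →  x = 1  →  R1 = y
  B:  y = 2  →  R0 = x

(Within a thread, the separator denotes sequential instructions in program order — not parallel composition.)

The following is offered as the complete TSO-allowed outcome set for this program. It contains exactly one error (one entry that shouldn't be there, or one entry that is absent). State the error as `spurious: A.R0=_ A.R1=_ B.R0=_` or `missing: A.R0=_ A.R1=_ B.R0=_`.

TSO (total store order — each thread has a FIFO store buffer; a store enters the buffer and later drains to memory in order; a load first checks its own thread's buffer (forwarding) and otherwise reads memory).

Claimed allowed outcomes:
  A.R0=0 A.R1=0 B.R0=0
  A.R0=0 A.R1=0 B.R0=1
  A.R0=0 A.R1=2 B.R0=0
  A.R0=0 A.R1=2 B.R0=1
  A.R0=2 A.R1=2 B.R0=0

missing: A.R0=2 A.R1=2 B.R0=1

outcome vector order: (A.R0,A.R1,B.R0)
TSO (6): 000, 001, 020, 021, 220, 221
TSO∖claimed = {221}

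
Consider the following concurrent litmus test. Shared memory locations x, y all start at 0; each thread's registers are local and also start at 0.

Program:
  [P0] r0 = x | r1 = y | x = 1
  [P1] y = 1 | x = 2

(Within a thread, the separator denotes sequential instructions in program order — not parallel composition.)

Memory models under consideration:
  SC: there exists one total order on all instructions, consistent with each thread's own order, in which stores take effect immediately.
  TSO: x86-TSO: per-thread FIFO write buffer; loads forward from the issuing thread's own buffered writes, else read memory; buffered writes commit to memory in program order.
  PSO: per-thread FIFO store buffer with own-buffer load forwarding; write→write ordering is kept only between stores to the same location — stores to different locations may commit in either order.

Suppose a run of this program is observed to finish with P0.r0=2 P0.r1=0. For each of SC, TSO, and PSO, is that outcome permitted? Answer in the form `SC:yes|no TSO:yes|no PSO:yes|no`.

SC:no TSO:no PSO:yes

outcome vector order: (P0.r0,P0.r1)
under SC → (0,0); (0,1); (2,1)
under TSO → (0,0); (0,1); (2,1)
under PSO → (0,0); (0,1); (2,0); (2,1)
target (2,0) ∈ {PSO}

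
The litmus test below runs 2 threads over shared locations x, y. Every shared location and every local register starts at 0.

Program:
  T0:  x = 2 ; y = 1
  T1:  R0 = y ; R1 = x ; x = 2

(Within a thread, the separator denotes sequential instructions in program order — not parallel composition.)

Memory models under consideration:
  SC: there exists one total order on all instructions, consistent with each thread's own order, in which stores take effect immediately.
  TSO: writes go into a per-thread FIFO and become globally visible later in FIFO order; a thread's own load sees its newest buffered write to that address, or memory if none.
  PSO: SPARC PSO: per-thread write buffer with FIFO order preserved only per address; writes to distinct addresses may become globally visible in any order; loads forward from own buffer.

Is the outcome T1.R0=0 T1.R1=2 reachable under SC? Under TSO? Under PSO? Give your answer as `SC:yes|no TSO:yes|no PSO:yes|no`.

outcome vector order: (T1.R0,T1.R1)
SC (3): (0,0), (0,2), (1,2)
TSO (3): (0,0), (0,2), (1,2)
PSO (4): (0,0), (0,2), (1,0), (1,2)
target (0,2) ∈ {SC,TSO,PSO}

SC:yes TSO:yes PSO:yes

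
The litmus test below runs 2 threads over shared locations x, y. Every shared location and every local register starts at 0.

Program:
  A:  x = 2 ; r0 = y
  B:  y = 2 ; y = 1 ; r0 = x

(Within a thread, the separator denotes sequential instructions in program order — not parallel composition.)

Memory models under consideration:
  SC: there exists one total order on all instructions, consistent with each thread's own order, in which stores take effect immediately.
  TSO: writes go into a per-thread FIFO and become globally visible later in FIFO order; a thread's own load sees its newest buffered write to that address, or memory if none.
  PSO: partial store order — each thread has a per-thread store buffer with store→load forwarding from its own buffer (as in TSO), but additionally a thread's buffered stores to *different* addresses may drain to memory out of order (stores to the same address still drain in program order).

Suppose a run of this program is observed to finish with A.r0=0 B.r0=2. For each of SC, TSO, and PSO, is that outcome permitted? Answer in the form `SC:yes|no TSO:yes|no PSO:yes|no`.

outcome vector order: (A.r0,B.r0)
under SC → <0 2> <1 0> <1 2> <2 2>
under TSO → <0 0> <0 2> <1 0> <1 2> <2 0> <2 2>
under PSO → <0 0> <0 2> <1 0> <1 2> <2 0> <2 2>
target <0 2> ∈ {SC,TSO,PSO}

SC:yes TSO:yes PSO:yes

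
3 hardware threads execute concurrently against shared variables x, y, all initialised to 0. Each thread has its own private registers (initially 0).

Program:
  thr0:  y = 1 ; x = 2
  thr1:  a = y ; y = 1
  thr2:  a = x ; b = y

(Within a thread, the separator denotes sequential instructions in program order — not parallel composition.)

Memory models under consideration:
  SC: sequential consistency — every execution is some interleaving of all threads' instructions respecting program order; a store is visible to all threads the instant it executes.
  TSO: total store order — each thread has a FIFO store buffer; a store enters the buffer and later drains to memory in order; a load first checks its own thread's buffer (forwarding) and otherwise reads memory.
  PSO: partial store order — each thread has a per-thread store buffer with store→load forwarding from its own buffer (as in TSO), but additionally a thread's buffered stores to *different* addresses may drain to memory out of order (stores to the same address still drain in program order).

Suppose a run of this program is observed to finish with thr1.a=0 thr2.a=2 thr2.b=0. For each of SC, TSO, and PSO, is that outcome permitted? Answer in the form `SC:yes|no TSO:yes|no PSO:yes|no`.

outcome vector order: (thr1.a,thr2.a,thr2.b)
under SC → 0/0/0; 0/0/1; 0/2/1; 1/0/0; 1/0/1; 1/2/1
under TSO → 0/0/0; 0/0/1; 0/2/1; 1/0/0; 1/0/1; 1/2/1
under PSO → 0/0/0; 0/0/1; 0/2/0; 0/2/1; 1/0/0; 1/0/1; 1/2/0; 1/2/1
target 0/2/0 ∈ {PSO}

SC:no TSO:no PSO:yes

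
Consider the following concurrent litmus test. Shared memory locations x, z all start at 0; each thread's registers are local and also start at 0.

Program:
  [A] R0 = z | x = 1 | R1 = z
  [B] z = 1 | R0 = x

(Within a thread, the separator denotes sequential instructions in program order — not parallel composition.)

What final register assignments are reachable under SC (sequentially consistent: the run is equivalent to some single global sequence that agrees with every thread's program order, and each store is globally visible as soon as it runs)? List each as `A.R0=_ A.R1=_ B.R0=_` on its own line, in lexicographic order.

outcome vector order: (A.R0,A.R1,B.R0)
|SC outcomes| = 5

A.R0=0 A.R1=0 B.R0=1
A.R0=0 A.R1=1 B.R0=0
A.R0=0 A.R1=1 B.R0=1
A.R0=1 A.R1=1 B.R0=0
A.R0=1 A.R1=1 B.R0=1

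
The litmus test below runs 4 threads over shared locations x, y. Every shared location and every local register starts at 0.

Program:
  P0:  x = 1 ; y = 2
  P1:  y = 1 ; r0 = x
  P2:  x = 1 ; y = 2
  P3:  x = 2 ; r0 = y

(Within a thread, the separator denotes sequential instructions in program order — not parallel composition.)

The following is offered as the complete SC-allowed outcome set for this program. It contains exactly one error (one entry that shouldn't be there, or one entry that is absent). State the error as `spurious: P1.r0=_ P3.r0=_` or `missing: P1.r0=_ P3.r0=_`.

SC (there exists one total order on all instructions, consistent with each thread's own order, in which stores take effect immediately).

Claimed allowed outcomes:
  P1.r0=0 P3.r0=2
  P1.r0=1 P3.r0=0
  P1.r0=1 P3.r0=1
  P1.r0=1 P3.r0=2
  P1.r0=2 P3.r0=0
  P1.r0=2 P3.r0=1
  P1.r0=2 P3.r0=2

outcome vector order: (P1.r0,P3.r0)
under SC → <0 1>; <0 2>; <1 0>; <1 1>; <1 2>; <2 0>; <2 1>; <2 2>
SC∖claimed = {<0 1>}

missing: P1.r0=0 P3.r0=1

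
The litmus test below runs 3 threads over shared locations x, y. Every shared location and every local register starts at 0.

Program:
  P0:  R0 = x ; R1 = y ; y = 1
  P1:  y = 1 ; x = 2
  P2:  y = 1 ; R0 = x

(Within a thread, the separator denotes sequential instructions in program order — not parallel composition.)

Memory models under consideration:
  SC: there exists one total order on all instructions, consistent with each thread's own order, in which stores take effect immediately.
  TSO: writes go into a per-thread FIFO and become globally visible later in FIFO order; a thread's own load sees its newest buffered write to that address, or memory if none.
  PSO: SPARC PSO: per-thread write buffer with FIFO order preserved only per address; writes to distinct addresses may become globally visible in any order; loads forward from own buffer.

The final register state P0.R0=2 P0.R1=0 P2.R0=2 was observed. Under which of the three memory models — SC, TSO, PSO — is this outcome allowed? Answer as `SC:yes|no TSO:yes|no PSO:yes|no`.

outcome vector order: (P0.R0,P0.R1,P2.R0)
under SC → 0/0/0, 0/0/2, 0/1/0, 0/1/2, 2/1/0, 2/1/2
under TSO → 0/0/0, 0/0/2, 0/1/0, 0/1/2, 2/1/0, 2/1/2
under PSO → 0/0/0, 0/0/2, 0/1/0, 0/1/2, 2/0/0, 2/0/2, 2/1/0, 2/1/2
target 2/0/2 ∈ {PSO}

SC:no TSO:no PSO:yes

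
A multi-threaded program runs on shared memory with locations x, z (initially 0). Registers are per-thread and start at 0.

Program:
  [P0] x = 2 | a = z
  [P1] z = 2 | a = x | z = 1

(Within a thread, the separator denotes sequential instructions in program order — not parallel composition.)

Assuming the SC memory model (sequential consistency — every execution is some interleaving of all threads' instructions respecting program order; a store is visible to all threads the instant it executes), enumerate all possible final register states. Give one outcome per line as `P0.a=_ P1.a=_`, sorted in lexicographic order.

P0.a=0 P1.a=2
P0.a=1 P1.a=0
P0.a=1 P1.a=2
P0.a=2 P1.a=0
P0.a=2 P1.a=2

outcome vector order: (P0.a,P1.a)
|SC outcomes| = 5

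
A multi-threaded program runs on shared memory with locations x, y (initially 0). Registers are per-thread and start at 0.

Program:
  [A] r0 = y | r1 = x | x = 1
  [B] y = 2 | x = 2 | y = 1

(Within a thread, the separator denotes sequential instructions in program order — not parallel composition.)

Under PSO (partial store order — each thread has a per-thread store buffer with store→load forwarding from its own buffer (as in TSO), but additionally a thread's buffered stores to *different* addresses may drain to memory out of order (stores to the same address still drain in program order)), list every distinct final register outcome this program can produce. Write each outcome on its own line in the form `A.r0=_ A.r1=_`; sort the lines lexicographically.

outcome vector order: (A.r0,A.r1)
|PSO outcomes| = 6

A.r0=0 A.r1=0
A.r0=0 A.r1=2
A.r0=1 A.r1=0
A.r0=1 A.r1=2
A.r0=2 A.r1=0
A.r0=2 A.r1=2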